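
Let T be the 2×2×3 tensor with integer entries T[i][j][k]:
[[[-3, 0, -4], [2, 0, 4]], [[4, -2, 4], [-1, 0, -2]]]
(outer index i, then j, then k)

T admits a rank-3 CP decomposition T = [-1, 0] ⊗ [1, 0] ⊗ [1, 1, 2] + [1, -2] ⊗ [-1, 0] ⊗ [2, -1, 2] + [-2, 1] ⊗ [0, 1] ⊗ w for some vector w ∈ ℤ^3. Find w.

Subtract the known terms from T to get the rank-1 residual R = [-2, 1] ⊗ [0, 1] ⊗ w, so R[i,j,k] = a[i]·b[j]·w[k]. Pick indices with nonzero a[0]·b[1] = (-2)·(1) = -2. Only the fibre through (0,1,·) is needed: R[0,1,:] = T[0,1,:] − Σₗ aₗ[0]bₗ[1]cₗ = [2, 0, 4] − (-1)·(0)·[1, 1, 2] − (1)·(0)·[2, -1, 2] = [2, 0, 4]. Then w[k] = R[0,1,k] / -2 for each k, giving w = [2, 0, 4] / -2 = [-1, 0, -2].

w = [-1, 0, -2]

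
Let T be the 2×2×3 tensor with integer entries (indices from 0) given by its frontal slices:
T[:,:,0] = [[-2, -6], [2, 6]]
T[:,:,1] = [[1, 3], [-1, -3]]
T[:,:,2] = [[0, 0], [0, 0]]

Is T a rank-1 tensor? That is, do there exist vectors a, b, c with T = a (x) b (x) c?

Yes

If T = a (x) b (x) c then every fibre of T is a multiple of the corresponding factor, so read the factors off the fibres through the nonzero entry T[0,0,0] = -2.
The mode-1 fibre T[:,0,0] = [-2, 2] gives a = [1, -1] (primitive direction); the mode-2 fibre T[0,:,0] = [-2, -6] gives b = [1, 3]; then c[k] = T[0,0,k] / (a[0]·b[0]) = [-2, 1, 0] / 1 = [-2, 1, 0].
Expanding [1, -1] (x) [1, 3] (x) [-2, 1, 0] reproduces all 12 entries of T, so T = [1, -1] (x) [1, 3] (x) [-2, 1, 0] and rank(T) ≤ 1.
Equivalently every frontal slice T[:,:,k] is c[k] times the rank-1 matrix [1, -1] (x) [1, 3]. So T has rank 1 (it is nonzero).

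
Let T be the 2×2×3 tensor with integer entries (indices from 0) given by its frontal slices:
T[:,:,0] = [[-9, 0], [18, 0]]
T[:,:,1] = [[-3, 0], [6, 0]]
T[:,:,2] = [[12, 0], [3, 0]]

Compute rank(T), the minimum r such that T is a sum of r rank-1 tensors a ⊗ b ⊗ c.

2

Lower bound: the mode-3 unfolding of T (rows indexed by k, columns by (i,j) = (0,0), (0,1), (1,0), (1,1)) is [[-9, 0, 18, 0], [-3, 0, 6, 0], [12, 0, 3, 0]].
There the 2×2 minor on rows k ∈ {0, 2}, columns (i,j) ∈ {(0,0), (1,0)} is det [[-9, 18], [12, 3]] = -243 ≠ 0, so this unfolding has rank ≥ 2; CP rank is at least every unfolding rank, so rank(T) ≥ 2. (Unfolding ranks only ever bound the CP rank from below — rank(T) can be strictly larger than all of them — so the matching upper bound has to come from an explicit 2-term decomposition.)
Upper bound — finding two terms. Every mode-2 slice of T is a multiple of one matrix: T[:,j,:] = b[j]·M with b = [1, 0] and M = [[-9, -3, 12], [18, 6, 3]] (rows indexed by i, columns by k). So it suffices to write M as a sum of two rank-1 matrices.
Splitting M by its rows (i = 0, 1), M = [1, 0][-9, -3, 12]ᵀ + [0, 1][18, 6, 3]ᵀ.
Hence T = [1, 0] ⊗ [1, 0] ⊗ [-9, -3, 12] + [0, 1] ⊗ [1, 0] ⊗ [18, 6, 3], so rank(T) ≤ 2.
These bounds meet, so rank(T) = 2.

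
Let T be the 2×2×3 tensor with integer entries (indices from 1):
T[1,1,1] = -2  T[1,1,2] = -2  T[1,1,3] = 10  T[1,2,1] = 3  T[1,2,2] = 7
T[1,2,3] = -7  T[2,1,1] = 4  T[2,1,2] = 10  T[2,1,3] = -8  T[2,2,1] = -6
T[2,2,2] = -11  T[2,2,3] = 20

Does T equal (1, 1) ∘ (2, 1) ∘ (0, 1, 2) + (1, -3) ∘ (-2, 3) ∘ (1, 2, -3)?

No

Reconstruct entry (2,1,1) from the claimed factors: Σₗ aₗ[2]bₗ[1]cₗ[1] = (1)·(2)·(0) + (-3)·(-2)·(1) = 6, but T[2,1,1] = 4. The claim is false.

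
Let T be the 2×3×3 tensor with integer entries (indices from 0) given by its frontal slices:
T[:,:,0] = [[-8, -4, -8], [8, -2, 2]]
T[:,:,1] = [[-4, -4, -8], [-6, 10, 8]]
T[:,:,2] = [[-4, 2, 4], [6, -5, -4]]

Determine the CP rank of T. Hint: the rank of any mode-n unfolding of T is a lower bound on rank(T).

3

Lower bound: the mode-2 unfolding of T (rows indexed by j, columns by (i,k) = (0,0), (0,1), (0,2), (1,0), (1,1), (1,2)) is [[-8, -4, -4, 8, -6, 6], [-4, -4, 2, -2, 10, -5], [-8, -8, 4, 2, 8, -4]].
There the 3×3 minor on rows j ∈ {0, 1, 2}, columns (i,k) ∈ {(0,0), (0,1), (1,0)} is det [[-8, -4, 8], [-4, -4, -2], [-8, -8, 2]] = 96 ≠ 0, so this unfolding has rank ≥ 3; CP rank is at least every unfolding rank, so rank(T) ≥ 3. (Unfolding ranks only ever bound the CP rank from below — rank(T) can be strictly larger than all of them — so the matching upper bound has to come from an explicit 3-term decomposition.)
Upper bound: T is a sum of 3 rank-1 terms, T = [0, 1] (x) [2, -2, -1] (x) [2, -4, 2] + [2, -1] (x) [1, 0, 0] (x) [0, 2, -4] + [2, -1] (x) [2, 1, 2] (x) [-2, -2, 1] (written with every a and b primitive with positive leading entry and the scale carried by c; CP decompositions are not unique, and this one is verified by expanding entrywise), so rank(T) ≤ 3.
These bounds meet, so rank(T) = 3.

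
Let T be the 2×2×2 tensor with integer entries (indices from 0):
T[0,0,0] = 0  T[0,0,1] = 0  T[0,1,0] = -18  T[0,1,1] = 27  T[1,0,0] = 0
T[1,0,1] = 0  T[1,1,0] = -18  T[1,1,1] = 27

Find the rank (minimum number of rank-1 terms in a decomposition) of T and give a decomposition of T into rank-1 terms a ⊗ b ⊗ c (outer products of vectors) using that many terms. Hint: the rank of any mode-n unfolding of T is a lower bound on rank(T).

rank(T) = 1

Lower bound: T ≠ 0 (e.g. T[0,1,0] = -18), so rank(T) ≥ 1.
Upper bound: if T = a ⊗ b ⊗ c then every fibre of T is a multiple of the corresponding factor, so read the factors off the fibres through the nonzero entry T[0,1,0] = -18.
The mode-1 fibre T[:,1,0] = [-18, -18] gives a = (1, 1) (primitive direction); the mode-2 fibre T[0,:,0] = [0, -18] gives b = (0, 1); then c[k] = T[0,1,k] / (a[0]·b[1]) = [-18, 27] / 1 = (-18, 27).
Expanding (1, 1) ⊗ (0, 1) ⊗ (-18, 27) reproduces all 8 entries of T, so T = (1, 1) ⊗ (0, 1) ⊗ (-18, 27) and rank(T) ≤ 1.
These bounds meet, so rank(T) = 1.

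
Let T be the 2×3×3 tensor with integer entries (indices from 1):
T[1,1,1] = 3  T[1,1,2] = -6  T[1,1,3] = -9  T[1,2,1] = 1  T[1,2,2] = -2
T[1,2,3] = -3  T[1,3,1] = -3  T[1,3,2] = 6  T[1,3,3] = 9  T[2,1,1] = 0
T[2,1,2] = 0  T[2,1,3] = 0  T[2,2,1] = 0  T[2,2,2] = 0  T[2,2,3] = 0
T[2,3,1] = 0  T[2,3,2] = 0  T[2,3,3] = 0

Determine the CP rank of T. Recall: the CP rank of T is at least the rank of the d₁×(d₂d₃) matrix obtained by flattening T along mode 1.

Lower bound: T ≠ 0 (e.g. T[1,1,1] = 3), so rank(T) ≥ 1.
Upper bound: if T = a ⊗ b ⊗ c then every fibre of T is a multiple of the corresponding factor, so read the factors off the fibres through the nonzero entry T[1,1,1] = 3.
The mode-1 fibre T[:,1,1] = [3, 0] gives a = [1, 0] (primitive direction); the mode-2 fibre T[1,:,1] = [3, 1, -3] gives b = [3, 1, -3]; then c[k] = T[1,1,k] / (a[1]·b[1]) = [3, -6, -9] / 3 = [1, -2, -3].
Expanding [1, 0] ⊗ [3, 1, -3] ⊗ [1, -2, -3] reproduces all 18 entries of T, so T = [1, 0] ⊗ [3, 1, -3] ⊗ [1, -2, -3] and rank(T) ≤ 1.
These bounds meet, so rank(T) = 1.
Check entry T[1,1,2] = -6: (1)·(3)·(-2) = -6.

1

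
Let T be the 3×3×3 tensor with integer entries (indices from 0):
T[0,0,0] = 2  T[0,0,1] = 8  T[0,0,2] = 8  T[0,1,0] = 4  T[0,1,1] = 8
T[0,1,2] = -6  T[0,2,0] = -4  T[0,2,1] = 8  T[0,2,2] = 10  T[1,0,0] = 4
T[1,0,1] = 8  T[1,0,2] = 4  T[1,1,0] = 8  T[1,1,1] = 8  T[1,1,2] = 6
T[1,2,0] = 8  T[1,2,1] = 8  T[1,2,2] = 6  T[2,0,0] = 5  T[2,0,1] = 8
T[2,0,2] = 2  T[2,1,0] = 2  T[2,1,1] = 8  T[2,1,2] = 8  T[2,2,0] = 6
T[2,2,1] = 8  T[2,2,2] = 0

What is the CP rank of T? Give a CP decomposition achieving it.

rank(T) = 3

Lower bound: the mode-1 unfolding of T (rows indexed by i, columns by (j,k) = (0,0), (0,1), (0,2), (1,0), (1,1), (1,2), (2,0), (2,1), (2,2)) is [[2, 8, 8, 4, 8, -6, -4, 8, 10], [4, 8, 4, 8, 8, 6, 8, 8, 6], [5, 8, 2, 2, 8, 8, 6, 8, 0]].
There the 3×3 minor on rows i ∈ {0, 1, 2}, columns (j,k) ∈ {(0,0), (0,1), (1,0)} is det [[2, 8, 4], [4, 8, 8], [5, 8, 2]] = 128 ≠ 0, so this unfolding has rank ≥ 3; CP rank is at least every unfolding rank, so rank(T) ≥ 3. (This is only a lower bound: in general the CP rank may exceed every unfolding rank, so we still need to exhibit 3 rank-1 terms summing to T.)
Upper bound: T is a sum of 3 rank-1 terms, T = [1, -1, 0] ⊗ [0, 1, 1] ⊗ [-4, 0, -2] + [1, 1, 1] ⊗ [1, 1, 1] ⊗ [4, 8, 4] + [2, 0, -1] ⊗ [1, -2, 2] ⊗ [-1, 0, 2] (written with every a and b primitive with positive leading entry and the scale carried by c; CP decompositions are not unique, and this one is verified by expanding entrywise), so rank(T) ≤ 3.
These bounds meet, so rank(T) = 3.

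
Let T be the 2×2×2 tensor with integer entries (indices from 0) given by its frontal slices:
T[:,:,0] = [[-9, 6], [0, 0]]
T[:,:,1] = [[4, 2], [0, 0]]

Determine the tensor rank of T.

Lower bound: the mode-3 unfolding of T (rows indexed by k, columns by (i,j) = (0,0), (0,1), (1,0), (1,1)) is [[-9, 6, 0, 0], [4, 2, 0, 0]].
There the 2×2 minor on rows k ∈ {0, 1}, columns (i,j) ∈ {(0,0), (0,1)} is det [[-9, 6], [4, 2]] = -42 ≠ 0, so this unfolding has rank ≥ 2; CP rank is at least every unfolding rank, so rank(T) ≥ 2. (Flattening ranks never certify an upper bound on CP rank; for that we must actually write T with 2 rank-1 terms.)
Upper bound — finding two terms. Every mode-1 slice of T is a multiple of one matrix: T[i,:,:] = a[i]·M with a = [1, 0] and M = [[-9, 4], [6, 2]] (rows indexed by j, columns by k). So it suffices to write M as a sum of two rank-1 matrices.
Splitting M by its rows (j = 0, 1), M = [1, 0][-9, 4]ᵀ + [0, 1][6, 2]ᵀ.
Hence T = [1, 0] ∘ [1, 0] ∘ [-9, 4] + [1, 0] ∘ [0, 1] ∘ [6, 2], so rank(T) ≤ 2.
These bounds meet, so rank(T) = 2.
Check entry T[1,1,1] = 0: (0)·(0)·(4) + (0)·(1)·(2) = 0.

2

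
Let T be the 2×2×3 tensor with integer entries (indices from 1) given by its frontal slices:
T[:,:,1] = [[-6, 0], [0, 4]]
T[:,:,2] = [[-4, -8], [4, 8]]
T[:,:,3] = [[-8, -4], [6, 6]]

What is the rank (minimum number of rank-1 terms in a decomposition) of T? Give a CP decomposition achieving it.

rank(T) = 3

Lower bound: the mode-3 unfolding of T (rows indexed by k, columns by (i,j) = (1,1), (1,2), (2,1), (2,2)) is [[-6, 0, 0, 4], [-4, -8, 4, 8], [-8, -4, 6, 6]].
There the 3×3 minor on rows k ∈ {1, 2, 3}, columns (i,j) ∈ {(1,1), (1,2), (2,1)} is det [[-6, 0, 0], [-4, -8, 4], [-8, -4, 6]] = 192 ≠ 0, so this unfolding has rank ≥ 3; CP rank is at least every unfolding rank, so rank(T) ≥ 3. (Flattening ranks never certify an upper bound on CP rank; for that we must actually write T with 3 rank-1 terms.)
Upper bound: T is a sum of 3 rank-1 terms, T = (0, 1) ⊗ (2, -1) ⊗ (-2, 0, 0) + (1, -1) ⊗ (1, 2) ⊗ (-2, -4, -4) + (2, -1) ⊗ (1, -1) ⊗ (-2, 0, -2) (one valid choice — decompositions are not unique — normalised so each a, b is primitive with positive first nonzero entry; check it by expanding all entries), so rank(T) ≤ 3.
These bounds meet, so rank(T) = 3.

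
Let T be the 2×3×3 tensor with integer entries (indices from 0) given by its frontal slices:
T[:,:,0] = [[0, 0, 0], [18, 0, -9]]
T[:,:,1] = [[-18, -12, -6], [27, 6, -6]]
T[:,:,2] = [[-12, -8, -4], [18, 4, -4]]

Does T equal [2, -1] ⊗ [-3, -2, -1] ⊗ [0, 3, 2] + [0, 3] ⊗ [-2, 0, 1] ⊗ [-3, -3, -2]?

Yes

Reconstruct entrywise from the claimed factors. For example, T[0,1,1] = -12 and Σₗ aₗ[0]bₗ[1]cₗ[1] = (2)·(-2)·(3) + (0)·(0)·(-3) = -12; checking all 18 entries, every one matches. The claim holds.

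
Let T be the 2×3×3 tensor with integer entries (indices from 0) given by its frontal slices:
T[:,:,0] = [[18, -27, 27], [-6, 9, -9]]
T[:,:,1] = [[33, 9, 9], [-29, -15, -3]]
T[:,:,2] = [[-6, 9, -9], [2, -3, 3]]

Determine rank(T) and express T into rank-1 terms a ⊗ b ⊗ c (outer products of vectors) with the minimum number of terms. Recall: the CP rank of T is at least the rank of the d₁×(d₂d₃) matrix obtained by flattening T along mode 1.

Lower bound: the mode-1 unfolding of T (rows indexed by i, columns by (j,k) = (0,0), (0,1), (0,2), (1,0), (1,1), (1,2), (2,0), (2,1), (2,2)) is [[18, 33, -6, -27, 9, 9, 27, 9, -9], [-6, -29, 2, 9, -15, -3, -9, -3, 3]].
There the 2×2 minor on rows i ∈ {0, 1}, columns (j,k) ∈ {(0,0), (0,1)} is det [[18, 33], [-6, -29]] = -324 ≠ 0, so this unfolding has rank ≥ 2; CP rank is at least every unfolding rank, so rank(T) ≥ 2. (Unfolding ranks only ever bound the CP rank from below — rank(T) can be strictly larger than all of them — so the matching upper bound has to come from an explicit 2-term decomposition.)
Upper bound — finding two terms. Write S_k = T[:,:,k] for the frontal slices: S₀ = [[18, -27, 27], [-6, 9, -9]], S₁ = [[33, 9, 9], [-29, -15, -3]], S₂ = [[-6, 9, -9], [2, -3, 3]].
If T = a₁ ⊗ b₁ ⊗ c₁ + a₂ ⊗ b₂ ⊗ c₂ then each S_k = c₁[k]·a₁b₁ᵀ + c₂[k]·a₂b₂ᵀ. S₀ and S₁ are linearly independent, so a₁b₁ᵀ and a₂b₂ᵀ must span the same plane of matrices: they are the rank-1 matrices of the form x·S₀ + y·S₁.
The 2×2 minor of x·S₀ + y·S₁ on rows {0,1}, columns {0,1} is −702·xy − 234·y² = (-234)·(y)(3·x + y), vanishing at (x:y) = (1:0) and (1:-3).
M₁ = S₀ = [[18, -27, 27], [-6, 9, -9]] = 3·[3, -1][2, -3, 3]ᵀ and M₂ = S₀ − 3·S₁ = [[-81, -54, 0], [81, 54, 0]] = (-27)·[1, -1][3, 2, 0]ᵀ, so take a₁ = [3, -1], b₁ = [2, -3, 3], a₂ = [1, -1], b₂ = [3, 2, 0].
Each slice is an integer combination of E₁ = a₁b₁ᵀ and E₂ = a₂b₂ᵀ: S₀ = 3·E₁, S₁ = E₁ + 9·E₂, S₂ = −E₁; reading off coefficients, c₁ = [3, 1, -1] and c₂ = [0, 9, 0].
Hence T = [3, -1] ⊗ [2, -3, 3] ⊗ [3, 1, -1] + [1, -1] ⊗ [3, 2, 0] ⊗ [0, 9, 0], so rank(T) ≤ 2.
These bounds meet, so rank(T) = 2.

rank(T) = 2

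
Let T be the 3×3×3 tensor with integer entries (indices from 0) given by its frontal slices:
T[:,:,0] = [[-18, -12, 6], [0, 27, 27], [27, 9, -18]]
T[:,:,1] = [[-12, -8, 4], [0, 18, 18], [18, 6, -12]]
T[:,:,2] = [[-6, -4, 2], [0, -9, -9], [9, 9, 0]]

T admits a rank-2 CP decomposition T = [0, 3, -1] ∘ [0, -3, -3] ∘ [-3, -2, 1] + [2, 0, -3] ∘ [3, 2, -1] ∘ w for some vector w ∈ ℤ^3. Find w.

w = [-3, -2, -1]

Subtract the known terms from T to get the rank-1 residual R = [2, 0, -3] ∘ [3, 2, -1] ∘ w, so R[i,j,k] = a[i]·b[j]·w[k]. Pick indices with nonzero a[0]·b[0] = (2)·(3) = 6. Only the fibre through (0,0,·) is needed: R[0,0,:] = T[0,0,:] − Σₗ aₗ[0]bₗ[0]cₗ = [-18, -12, -6] − (0)·(0)·[-3, -2, 1] = [-18, -12, -6]. Then w[k] = R[0,0,k] / 6 for each k, giving w = [-18, -12, -6] / 6 = [-3, -2, -1].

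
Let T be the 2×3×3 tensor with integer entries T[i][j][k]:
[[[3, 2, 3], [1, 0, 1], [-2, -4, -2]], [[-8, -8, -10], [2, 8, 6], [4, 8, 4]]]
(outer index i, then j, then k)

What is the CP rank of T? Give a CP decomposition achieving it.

Lower bound: in the mode-2 unfolding of T (rows indexed by j, columns by (i,k)) the 3×3 minor on rows j ∈ {0, 1, 2}, columns (i,k) ∈ {(0,0), (0,1), (1,0)} is det [[3, 2, -8], [1, 0, 2], [-2, -4, 4]] = 40 ≠ 0, so that unfolding has rank ≥ 3 and hence rank(T) ≥ 3 (CP rank is at least every unfolding rank, though it can be larger).
Upper bound: T is a sum of 3 rank-1 terms, T = [0, 1] ⊗ [1, -2, 0] ⊗ [-2, -4, -4] + [1, -2] ⊗ [1, 0, -2] ⊗ [2, 2, 2] + [1, -2] ⊗ [1, 1, 2] ⊗ [1, 0, 1] (one valid choice — decompositions are not unique — normalised so each a, b is primitive with positive first nonzero entry; check it by expanding all entries), so rank(T) ≤ 3.
These bounds meet, so rank(T) = 3.

rank(T) = 3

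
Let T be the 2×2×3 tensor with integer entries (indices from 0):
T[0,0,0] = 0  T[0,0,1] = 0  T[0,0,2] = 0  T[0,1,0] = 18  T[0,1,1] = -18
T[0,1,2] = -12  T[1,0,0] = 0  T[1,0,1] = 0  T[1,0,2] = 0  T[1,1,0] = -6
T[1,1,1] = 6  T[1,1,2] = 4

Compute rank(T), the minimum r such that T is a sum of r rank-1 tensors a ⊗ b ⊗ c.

1

Lower bound: T ≠ 0 (e.g. T[0,1,0] = 18), so rank(T) ≥ 1.
Upper bound: if T = a ⊗ b ⊗ c then every fibre of T is a multiple of the corresponding factor, so read the factors off the fibres through the nonzero entry T[0,1,0] = 18.
The mode-1 fibre T[:,1,0] = [18, -6] gives a = [3, -1] (primitive direction); the mode-2 fibre T[0,:,0] = [0, 18] gives b = [0, 1]; then c[k] = T[0,1,k] / (a[0]·b[1]) = [18, -18, -12] / 3 = [6, -6, -4].
Expanding [3, -1] ⊗ [0, 1] ⊗ [6, -6, -4] reproduces all 12 entries of T, so T = [3, -1] ⊗ [0, 1] ⊗ [6, -6, -4] and rank(T) ≤ 1.
These bounds meet, so rank(T) = 1.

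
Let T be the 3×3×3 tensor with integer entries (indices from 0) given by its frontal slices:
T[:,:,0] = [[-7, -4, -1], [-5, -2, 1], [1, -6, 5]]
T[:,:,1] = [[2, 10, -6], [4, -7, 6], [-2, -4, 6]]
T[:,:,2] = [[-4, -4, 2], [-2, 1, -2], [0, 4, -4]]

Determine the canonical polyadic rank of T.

3

Lower bound: the mode-3 unfolding of T (rows indexed by k, columns by (i,j) = (0,0), (0,1), (0,2), (1,0), (1,1), (1,2), (2,0), (2,1), (2,2)) is [[-7, -4, -1, -5, -2, 1, 1, -6, 5], [2, 10, -6, 4, -7, 6, -2, -4, 6], [-4, -4, 2, -2, 1, -2, 0, 4, -4]].
There the 3×3 minor on rows k ∈ {0, 1, 2}, columns (i,j) ∈ {(0,0), (0,1), (0,2)} is det [[-7, -4, -1], [2, 10, -6], [-4, -4, 2]] = -84 ≠ 0, so this unfolding has rank ≥ 3; CP rank is at least every unfolding rank, so rank(T) ≥ 3. (Unfolding ranks only ever bound the CP rank from below — rank(T) can be strictly larger than all of them — so the matching upper bound has to come from an explicit 3-term decomposition.)
Upper bound: T is a sum of 3 rank-1 terms, T = [1, -1, -2] (x) [0, 1, -1] (x) [2, 4, -2] + [1, -1, 1] (x) [1, -2, 1] (x) [1, -2, 0] + [2, 1, 0] (x) [2, 1, 0] (x) [-2, 1, -1] (written with every a and b primitive with positive leading entry and the scale carried by c; CP decompositions are not unique, and this one is verified by expanding entrywise), so rank(T) ≤ 3.
These bounds meet, so rank(T) = 3.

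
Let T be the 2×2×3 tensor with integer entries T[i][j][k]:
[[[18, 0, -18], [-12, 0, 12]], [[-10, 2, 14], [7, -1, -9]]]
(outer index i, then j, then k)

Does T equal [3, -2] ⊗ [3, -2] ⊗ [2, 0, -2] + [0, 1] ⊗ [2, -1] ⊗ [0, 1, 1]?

Reconstruct entry (1,0,0) from the claimed factors: Σₗ aₗ[1]bₗ[0]cₗ[0] = (-2)·(3)·(2) + (1)·(2)·(0) = -12, but T[1,0,0] = -10. The claim is false.

No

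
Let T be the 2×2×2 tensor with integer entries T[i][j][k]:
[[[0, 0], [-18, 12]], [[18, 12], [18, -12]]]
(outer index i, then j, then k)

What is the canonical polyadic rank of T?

2

Lower bound: in the mode-3 unfolding of T (rows indexed by k, columns by (i,j)) the 2×2 minor on rows k ∈ {0, 1}, columns (i,j) ∈ {(0,1), (1,0)} is det [[-18, 18], [12, 12]] = -432 ≠ 0, so that unfolding has rank ≥ 2 and hence rank(T) ≥ 2 (CP rank is at least every unfolding rank, though it can be larger).
Upper bound: with S_k = T[:,:,k], the two rank-1 terms a₁b₁ᵀ, a₂b₂ᵀ are the rank-1 members of the pencil x·S₀ + y·S₁.
det(x·S₀ + y·S₁) is 324·x² − 144·y² = 36·(3·x − 2·y)(3·x + 2·y), vanishing at (x:y) = (2:3) and (2:-3).
M₁ = 2·S₀ + 3·S₁ = [[0, 0], [72, 0]] = 72·[0, 1][1, 0]ᵀ and M₂ = 2·S₀ − 3·S₁ = [[0, -72], [0, 72]] = (-72)·[1, -1][0, 1]ᵀ, so take a₁ = [0, 1], b₁ = [1, 0], a₂ = [1, -1], b₂ = [0, 1].
Each slice is an integer combination of E₁ = a₁b₁ᵀ and E₂ = a₂b₂ᵀ: S₀ = 18·E₁ − 18·E₂, S₁ = 12·E₁ + 12·E₂; reading off coefficients, c₁ = [18, 12] and c₂ = [-18, 12].
Hence T = [0, 1] ⊗ [1, 0] ⊗ [18, 12] + [1, -1] ⊗ [0, 1] ⊗ [-18, 12], so rank(T) ≤ 2.
These bounds meet, so rank(T) = 2.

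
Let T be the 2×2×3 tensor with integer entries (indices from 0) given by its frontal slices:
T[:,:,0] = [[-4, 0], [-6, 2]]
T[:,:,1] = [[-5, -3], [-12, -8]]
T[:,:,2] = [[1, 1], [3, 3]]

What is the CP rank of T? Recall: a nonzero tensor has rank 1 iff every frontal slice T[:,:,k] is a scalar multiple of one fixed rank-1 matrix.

Lower bound: the mode-3 unfolding of T (rows indexed by k, columns by (i,j) = (0,0), (0,1), (1,0), (1,1)) is [[-4, 0, -6, 2], [-5, -3, -12, -8], [1, 1, 3, 3]].
There the 2×2 minor on rows k ∈ {0, 1}, columns (i,j) ∈ {(0,0), (0,1)} is det [[-4, 0], [-5, -3]] = 12 ≠ 0, so this unfolding has rank ≥ 2; CP rank is at least every unfolding rank, so rank(T) ≥ 2. (Flattening ranks never certify an upper bound on CP rank; for that we must actually write T with 2 rank-1 terms.)
Upper bound — finding two terms. Write S_k = T[:,:,k] for the frontal slices: S₀ = [[-4, 0], [-6, 2]], S₁ = [[-5, -3], [-12, -8]], S₂ = [[1, 1], [3, 3]].
If T = a₁ ⊗ b₁ ⊗ c₁ + a₂ ⊗ b₂ ⊗ c₂ then each S_k = c₁[k]·a₁b₁ᵀ + c₂[k]·a₂b₂ᵀ. S₀ and S₁ are linearly independent, so a₁b₁ᵀ and a₂b₂ᵀ must span the same plane of matrices: they are the rank-1 matrices of the form x·S₀ + y·S₁.
det(x·S₀ + y·S₁) is −8·x² + 4·xy + 4·y² = (-4)·(x − y)(2·x + y), vanishing at (x:y) = (1:1) and (1:-2).
M₁ = S₀ + S₁ = [[-9, -3], [-18, -6]] = (-3)·[1, 2][3, 1]ᵀ and M₂ = S₀ − 2·S₁ = [[6, 6], [18, 18]] = 6·[1, 3][1, 1]ᵀ, so take a₁ = [1, 2], b₁ = [3, 1], a₂ = [1, 3], b₂ = [1, 1].
Each slice is an integer combination of E₁ = a₁b₁ᵀ and E₂ = a₂b₂ᵀ: S₀ = −2·E₁ + 2·E₂, S₁ = −E₁ − 2·E₂, S₂ = E₂; reading off coefficients, c₁ = [-2, -1, 0] and c₂ = [2, -2, 1].
Hence T = [1, 2] ⊗ [3, 1] ⊗ [-2, -1, 0] + [1, 3] ⊗ [1, 1] ⊗ [2, -2, 1], so rank(T) ≤ 2.
These bounds meet, so rank(T) = 2.
Check entry T[1,0,2] = 3: (2)·(3)·(0) + (3)·(1)·(1) = 3.

2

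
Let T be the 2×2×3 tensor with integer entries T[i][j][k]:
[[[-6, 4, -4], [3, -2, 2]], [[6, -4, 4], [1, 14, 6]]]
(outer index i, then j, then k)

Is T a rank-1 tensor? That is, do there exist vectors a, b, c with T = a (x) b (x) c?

No

The mode-2 unfolding of T (rows indexed by j, columns by (i,k) = (0,0), (0,1), (0,2), (1,0), (1,1), (1,2)) is [[-6, 4, -4, 6, -4, 4], [3, -2, 2, 1, 14, 6]].
There the 2×2 minor on rows j ∈ {0, 1}, columns (i,k) ∈ {(0,0), (1,0)} is det [[-6, 6], [3, 1]] = -24 ≠ 0, so this unfolding has rank ≥ 2; CP rank is at least every unfolding rank, so rank(T) ≥ 2.
In particular rank(T) ≥ 2 > 1, so T is not rank-1.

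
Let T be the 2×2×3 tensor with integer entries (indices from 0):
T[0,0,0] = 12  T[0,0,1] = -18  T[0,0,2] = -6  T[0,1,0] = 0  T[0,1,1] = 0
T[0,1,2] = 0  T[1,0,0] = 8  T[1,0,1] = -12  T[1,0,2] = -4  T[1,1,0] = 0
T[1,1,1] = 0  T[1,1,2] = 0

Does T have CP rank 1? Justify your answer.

Yes

The mode-1 fibre T[:,0,0] = [12, 8] gives a = [3, 2] (primitive direction); the mode-2 fibre T[0,:,0] = [12, 0] gives b = [1, 0]; then c[k] = T[0,0,k] / (a[0]·b[0]) = [12, -18, -6] / 3 = [4, -6, -2].
Expanding [3, 2] ⊗ [1, 0] ⊗ [4, -6, -2] reproduces all 12 entries of T, so T = [3, 2] ⊗ [1, 0] ⊗ [4, -6, -2] and rank(T) ≤ 1.
Equivalently every frontal slice T[:,:,k] is c[k] times the rank-1 matrix [3, 2] ⊗ [1, 0]. So T has rank 1 (it is nonzero).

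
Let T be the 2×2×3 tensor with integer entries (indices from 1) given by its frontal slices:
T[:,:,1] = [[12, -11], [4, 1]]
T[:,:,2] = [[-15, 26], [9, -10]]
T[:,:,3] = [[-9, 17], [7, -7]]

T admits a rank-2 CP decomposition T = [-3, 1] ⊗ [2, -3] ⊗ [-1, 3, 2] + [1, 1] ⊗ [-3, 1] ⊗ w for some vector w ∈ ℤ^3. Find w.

Subtract the known terms from T to get the rank-1 residual R = [1, 1] ⊗ [-3, 1] ⊗ w, so R[i,j,k] = a[i]·b[j]·w[k]. Pick indices with nonzero a[1]·b[1] = (1)·(-3) = -3. Only the fibre through (1,1,·) is needed: R[1,1,:] = T[1,1,:] − Σₗ aₗ[1]bₗ[1]cₗ = [12, -15, -9] − (-3)·(2)·[-1, 3, 2] = [6, 3, 3]. Then w[k] = R[1,1,k] / -3 for each k, giving w = [6, 3, 3] / -3 = [-2, -1, -1].

w = [-2, -1, -1]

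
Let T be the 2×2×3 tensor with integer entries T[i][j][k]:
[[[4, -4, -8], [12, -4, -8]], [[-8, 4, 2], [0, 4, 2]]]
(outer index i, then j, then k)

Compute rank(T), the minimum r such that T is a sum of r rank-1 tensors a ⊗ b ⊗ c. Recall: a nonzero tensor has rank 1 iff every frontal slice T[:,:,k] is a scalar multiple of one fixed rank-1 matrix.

Lower bound: in the mode-3 unfolding of T (rows indexed by k, columns by (i,j)) the 3×3 minor on rows k ∈ {0, 1, 2}, columns (i,j) ∈ {(0,0), (0,1), (1,0)} is det [[4, 12, -8], [-4, -4, 4], [-8, -8, 2]] = -192 ≠ 0, so that unfolding has rank ≥ 3 and hence rank(T) ≥ 3 (CP rank is at least every unfolding rank, though it can be larger).
Upper bound: T is a sum of 3 rank-1 terms, T = (0, 1) ⊗ (1, 1) ⊗ (0, 2, -2) + (1, 1) ⊗ (1, -1) ⊗ (-4, 0, 0) + (2, -1) ⊗ (1, 1) ⊗ (4, -2, -4) (one valid choice — decompositions are not unique — normalised so each a, b is primitive with positive first nonzero entry; check it by expanding all entries), so rank(T) ≤ 3.
These bounds meet, so rank(T) = 3.

3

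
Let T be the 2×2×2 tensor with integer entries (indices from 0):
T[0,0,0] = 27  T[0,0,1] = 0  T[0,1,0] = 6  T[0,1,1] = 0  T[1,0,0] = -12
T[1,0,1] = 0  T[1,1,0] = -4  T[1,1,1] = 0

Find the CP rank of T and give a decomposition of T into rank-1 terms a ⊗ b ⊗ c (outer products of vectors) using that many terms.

rank(T) = 2

Lower bound: the mode-1 unfolding of T (rows indexed by i, columns by (j,k) = (0,0), (0,1), (1,0), (1,1)) is [[27, 0, 6, 0], [-12, 0, -4, 0]].
There the 2×2 minor on rows i ∈ {0, 1}, columns (j,k) ∈ {(0,0), (1,0)} is det [[27, 6], [-12, -4]] = -36 ≠ 0, so this unfolding has rank ≥ 2; CP rank is at least every unfolding rank, so rank(T) ≥ 2. (Unfolding ranks only ever bound the CP rank from below — rank(T) can be strictly larger than all of them — so the matching upper bound has to come from an explicit 2-term decomposition.)
Upper bound — finding two terms. Every mode-3 slice of T is a multiple of one matrix: T[:,:,k] = c[k]·M with c = [1, 0] and M = [[27, 6], [-12, -4]] (rows indexed by i, columns by j). So it suffices to write M as a sum of two rank-1 matrices.
Splitting M by its rows (i = 0, 1), M = [1, 0][27, 6]ᵀ + [0, 1][-12, -4]ᵀ.
Hence T = [1, 0] ⊗ [27, 6] ⊗ [1, 0] + [0, 1] ⊗ [-12, -4] ⊗ [1, 0], so rank(T) ≤ 2.
These bounds meet, so rank(T) = 2.
Check entry T[0,1,1] = 0: (1)·(6)·(0) + (0)·(-4)·(0) = 0.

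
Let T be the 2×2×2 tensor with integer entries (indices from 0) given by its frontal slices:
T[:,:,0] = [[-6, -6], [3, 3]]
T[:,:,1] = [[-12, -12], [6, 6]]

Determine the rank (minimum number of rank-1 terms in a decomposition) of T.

Lower bound: T ≠ 0 (e.g. T[0,0,0] = -6), so rank(T) ≥ 1.
Upper bound: the mode-1 fibre T[:,0,0] = [-6, 3] gives a = [2, -1] (primitive direction); the mode-2 fibre T[0,:,0] = [-6, -6] gives b = [1, 1]; then c[k] = T[0,0,k] / (a[0]·b[0]) = [-6, -12] / 2 = [-3, -6].
Expanding [2, -1] ⊗ [1, 1] ⊗ [-3, -6] reproduces all 8 entries of T, so T = [2, -1] ⊗ [1, 1] ⊗ [-3, -6] and rank(T) ≤ 1.
These bounds meet, so rank(T) = 1.

1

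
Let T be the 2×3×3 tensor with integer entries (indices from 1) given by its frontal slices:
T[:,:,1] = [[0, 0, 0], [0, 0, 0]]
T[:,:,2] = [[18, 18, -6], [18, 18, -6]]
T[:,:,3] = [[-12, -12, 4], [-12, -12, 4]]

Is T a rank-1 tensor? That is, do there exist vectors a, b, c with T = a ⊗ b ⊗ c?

If T = a ⊗ b ⊗ c then every fibre of T is a multiple of the corresponding factor, so read the factors off the fibres through the nonzero entry T[1,1,2] = 18.
The mode-1 fibre T[:,1,2] = [18, 18] gives a = [1, 1] (primitive direction); the mode-2 fibre T[1,:,2] = [18, 18, -6] gives b = [3, 3, -1]; then c[k] = T[1,1,k] / (a[1]·b[1]) = [0, 18, -12] / 3 = [0, 6, -4].
Expanding [1, 1] ⊗ [3, 3, -1] ⊗ [0, 6, -4] reproduces all 18 entries of T, so T = [1, 1] ⊗ [3, 3, -1] ⊗ [0, 6, -4] and rank(T) ≤ 1.
Equivalently every frontal slice T[:,:,k] is c[k] times the rank-1 matrix [1, 1] ⊗ [3, 3, -1]. So T has rank 1 (it is nonzero).

Yes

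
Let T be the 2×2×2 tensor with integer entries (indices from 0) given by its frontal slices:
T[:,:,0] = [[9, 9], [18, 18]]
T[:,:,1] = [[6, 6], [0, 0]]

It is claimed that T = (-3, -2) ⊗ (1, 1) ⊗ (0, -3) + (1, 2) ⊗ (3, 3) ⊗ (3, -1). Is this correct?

Reconstruct entrywise from the claimed factors. For example, T[1,1,1] = 0 and Σₗ aₗ[1]bₗ[1]cₗ[1] = (-2)·(1)·(-3) + (2)·(3)·(-1) = 0; checking all 8 entries, every one matches. The claim holds.

Yes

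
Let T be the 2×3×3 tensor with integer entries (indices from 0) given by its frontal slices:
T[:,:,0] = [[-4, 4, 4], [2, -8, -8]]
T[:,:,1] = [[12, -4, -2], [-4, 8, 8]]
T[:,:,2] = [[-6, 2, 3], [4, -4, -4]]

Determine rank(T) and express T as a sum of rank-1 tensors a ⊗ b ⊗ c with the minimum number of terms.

Lower bound: the mode-3 unfolding of T (rows indexed by k, columns by (i,j) = (0,0), (0,1), (0,2), (1,0), (1,1), (1,2)) is [[-4, 4, 4, 2, -8, -8], [12, -4, -2, -4, 8, 8], [-6, 2, 3, 4, -4, -4]].
There the 3×3 minor on rows k ∈ {0, 1, 2}, columns (i,j) ∈ {(0,0), (0,1), (0,2)} is det [[-4, 4, 4], [12, -4, -2], [-6, 2, 3]] = -64 ≠ 0, so this unfolding has rank ≥ 3; CP rank is at least every unfolding rank, so rank(T) ≥ 3. (Unfolding ranks only ever bound the CP rank from below — rank(T) can be strictly larger than all of them — so the matching upper bound has to come from an explicit 3-term decomposition.)
Upper bound: T is a sum of 3 rank-1 terms, T = [1, -2] ⊗ [0, 1, 1] ⊗ [4, -4, 2] + [1, 0] ⊗ [2, 0, 1] ⊗ [0, 2, 1] + [2, -1] ⊗ [1, 0, 0] ⊗ [-2, 4, -4] (one valid choice — decompositions are not unique — normalised so each a, b is primitive with positive first nonzero entry; check it by expanding all entries), so rank(T) ≤ 3.
These bounds meet, so rank(T) = 3.
Check entry T[1,2,2] = -4: (-2)·(1)·(2) + (0)·(1)·(1) + (-1)·(0)·(-4) = -4.

rank(T) = 3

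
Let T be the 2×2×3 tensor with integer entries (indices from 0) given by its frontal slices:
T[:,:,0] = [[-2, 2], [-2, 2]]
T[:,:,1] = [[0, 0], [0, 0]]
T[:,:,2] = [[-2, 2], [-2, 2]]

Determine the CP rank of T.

1

Lower bound: T ≠ 0 (e.g. T[0,0,0] = -2), so rank(T) ≥ 1.
Upper bound: the mode-1 fibre T[:,0,0] = [-2, -2] gives a = [1, 1] (primitive direction); the mode-2 fibre T[0,:,0] = [-2, 2] gives b = [1, -1]; then c[k] = T[0,0,k] / (a[0]·b[0]) = [-2, 0, -2] / 1 = [-2, 0, -2].
Expanding [1, 1] ⊗ [1, -1] ⊗ [-2, 0, -2] reproduces all 12 entries of T, so T = [1, 1] ⊗ [1, -1] ⊗ [-2, 0, -2] and rank(T) ≤ 1.
These bounds meet, so rank(T) = 1.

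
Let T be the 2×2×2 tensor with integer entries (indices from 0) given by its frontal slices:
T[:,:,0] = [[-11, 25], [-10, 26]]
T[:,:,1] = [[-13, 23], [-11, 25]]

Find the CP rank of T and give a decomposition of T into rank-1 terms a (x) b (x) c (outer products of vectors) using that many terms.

rank(T) = 2

Lower bound: the mode-2 unfolding of T (rows indexed by j, columns by (i,k) = (0,0), (0,1), (1,0), (1,1)) is [[-11, -13, -10, -11], [25, 23, 26, 25]].
There the 2×2 minor on rows j ∈ {0, 1}, columns (i,k) ∈ {(0,0), (0,1)} is det [[-11, -13], [25, 23]] = 72 ≠ 0, so this unfolding has rank ≥ 2; CP rank is at least every unfolding rank, so rank(T) ≥ 2. (This is only a lower bound: in general the CP rank may exceed every unfolding rank, so we still need to exhibit 2 rank-1 terms summing to T.)
Upper bound — finding two terms. Write S_k = T[:,:,k] for the frontal slices: S₀ = [[-11, 25], [-10, 26]], S₁ = [[-13, 23], [-11, 25]].
If T = a₁ (x) b₁ (x) c₁ + a₂ (x) b₂ (x) c₂ then each S_k = c₁[k]·a₁b₁ᵀ + c₂[k]·a₂b₂ᵀ. S₀ and S₁ are linearly independent, so a₁b₁ᵀ and a₂b₂ᵀ must span the same plane of matrices: they are the rank-1 matrices of the form x·S₀ + y·S₁.
det(x·S₀ + y·S₁) is −36·x² − 108·xy − 72·y² = (-36)·(x + 2·y)(x + y), vanishing at (x:y) = (2:-1) and (1:-1).
M₁ = 2·S₀ − S₁ = [[-9, 27], [-9, 27]] = (-9)·[1, 1][1, -3]ᵀ and M₂ = S₀ − S₁ = [[2, 2], [1, 1]] = [2, 1][1, 1]ᵀ, so take a₁ = [1, 1], b₁ = [1, -3], a₂ = [2, 1], b₂ = [1, 1].
Each slice is an integer combination of E₁ = a₁b₁ᵀ and E₂ = a₂b₂ᵀ: S₀ = −9·E₁ − E₂, S₁ = −9·E₁ − 2·E₂; reading off coefficients, c₁ = [-9, -9] and c₂ = [-1, -2].
Hence T = [1, 1] (x) [1, -3] (x) [-9, -9] + [2, 1] (x) [1, 1] (x) [-1, -2], so rank(T) ≤ 2.
These bounds meet, so rank(T) = 2.
Check entry T[0,1,0] = 25: (1)·(-3)·(-9) + (2)·(1)·(-1) = 25.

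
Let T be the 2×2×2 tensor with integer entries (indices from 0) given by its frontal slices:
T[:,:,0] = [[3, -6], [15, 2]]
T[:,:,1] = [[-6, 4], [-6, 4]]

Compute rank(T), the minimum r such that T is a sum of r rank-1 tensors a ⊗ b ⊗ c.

Lower bound: the mode-3 unfolding of T (rows indexed by k, columns by (i,j) = (0,0), (0,1), (1,0), (1,1)) is [[3, -6, 15, 2], [-6, 4, -6, 4]].
There the 2×2 minor on rows k ∈ {0, 1}, columns (i,j) ∈ {(0,0), (0,1)} is det [[3, -6], [-6, 4]] = -24 ≠ 0, so this unfolding has rank ≥ 2; CP rank is at least every unfolding rank, so rank(T) ≥ 2. (Unfolding ranks only ever bound the CP rank from below — rank(T) can be strictly larger than all of them — so the matching upper bound has to come from an explicit 2-term decomposition.)
Upper bound — finding two terms. Write S_k = T[:,:,k] for the frontal slices: S₀ = [[3, -6], [15, 2]], S₁ = [[-6, 4], [-6, 4]].
If T = a₁ ⊗ b₁ ⊗ c₁ + a₂ ⊗ b₂ ⊗ c₂ then each S_k = c₁[k]·a₁b₁ᵀ + c₂[k]·a₂b₂ᵀ. S₀ and S₁ are linearly independent, so a₁b₁ᵀ and a₂b₂ᵀ must span the same plane of matrices: they are the rank-1 matrices of the form x·S₀ + y·S₁.
det(x·S₀ + y·S₁) is 96·x² − 96·xy = 96·(x − y)(x), vanishing at (x:y) = (1:1) and (0:1).
M₁ = S₀ + S₁ = [[-3, -2], [9, 6]] = −(1, -3)(3, 2)ᵀ and M₂ = S₁ = [[-6, 4], [-6, 4]] = (-2)·(1, 1)(3, -2)ᵀ, so take a₁ = (1, -3), b₁ = (3, 2), a₂ = (1, 1), b₂ = (3, -2).
Each slice is an integer combination of E₁ = a₁b₁ᵀ and E₂ = a₂b₂ᵀ: S₀ = −E₁ + 2·E₂, S₁ = −2·E₂; reading off coefficients, c₁ = (-1, 0) and c₂ = (2, -2).
Hence T = (1, -3) ⊗ (3, 2) ⊗ (-1, 0) + (1, 1) ⊗ (3, -2) ⊗ (2, -2), so rank(T) ≤ 2.
These bounds meet, so rank(T) = 2.

2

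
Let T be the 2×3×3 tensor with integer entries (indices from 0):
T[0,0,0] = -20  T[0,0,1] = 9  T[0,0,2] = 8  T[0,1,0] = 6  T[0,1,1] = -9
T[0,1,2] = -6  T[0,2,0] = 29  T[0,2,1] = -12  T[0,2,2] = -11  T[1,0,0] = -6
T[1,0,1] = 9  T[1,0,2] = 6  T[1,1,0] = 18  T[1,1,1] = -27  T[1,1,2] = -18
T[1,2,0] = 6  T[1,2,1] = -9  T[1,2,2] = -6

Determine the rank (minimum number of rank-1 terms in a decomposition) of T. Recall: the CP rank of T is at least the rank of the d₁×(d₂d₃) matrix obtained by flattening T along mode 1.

2

Lower bound: the mode-1 unfolding of T (rows indexed by i, columns by (j,k) = (0,0), (0,1), (0,2), (1,0), (1,1), (1,2), (2,0), (2,1), (2,2)) is [[-20, 9, 8, 6, -9, -6, 29, -12, -11], [-6, 9, 6, 18, -27, -18, 6, -9, -6]].
There the 2×2 minor on rows i ∈ {0, 1}, columns (j,k) ∈ {(0,0), (0,1)} is det [[-20, 9], [-6, 9]] = -126 ≠ 0, so this unfolding has rank ≥ 2; CP rank is at least every unfolding rank, so rank(T) ≥ 2. (Flattening ranks never certify an upper bound on CP rank; for that we must actually write T with 2 rank-1 terms.)
Upper bound — finding two terms. Write S_k = T[:,:,k] for the frontal slices: S₀ = [[-20, 6, 29], [-6, 18, 6]], S₁ = [[9, -9, -12], [9, -27, -9]], S₂ = [[8, -6, -11], [6, -18, -6]].
If T = a₁ ⊗ b₁ ⊗ c₁ + a₂ ⊗ b₂ ⊗ c₂ then each S_k = c₁[k]·a₁b₁ᵀ + c₂[k]·a₂b₂ᵀ. S₀ and S₁ are linearly independent, so a₁b₁ᵀ and a₂b₂ᵀ must span the same plane of matrices: they are the rank-1 matrices of the form x·S₀ + y·S₁.
The 2×2 minor of x·S₀ + y·S₁ on rows {0,1}, columns {0,1} is −324·x² + 594·xy − 162·y² = (-54)·(2·x − 3·y)(3·x − y), vanishing at (x:y) = (3:2) and (1:3).
M₁ = 3·S₀ + 2·S₁ = [[-42, 0, 63], [0, 0, 0]] = (-21)·[1, 0][2, 0, -3]ᵀ and M₂ = S₀ + 3·S₁ = [[7, -21, -7], [21, -63, -21]] = 7·[1, 3][1, -3, -1]ᵀ, so take a₁ = [1, 0], b₁ = [2, 0, -3], a₂ = [1, 3], b₂ = [1, -3, -1].
Each slice is an integer combination of E₁ = a₁b₁ᵀ and E₂ = a₂b₂ᵀ: S₀ = −9·E₁ − 2·E₂, S₁ = 3·E₁ + 3·E₂, S₂ = 3·E₁ + 2·E₂; reading off coefficients, c₁ = [-9, 3, 3] and c₂ = [-2, 3, 2].
Hence T = [1, 0] ⊗ [2, 0, -3] ⊗ [-9, 3, 3] + [1, 3] ⊗ [1, -3, -1] ⊗ [-2, 3, 2], so rank(T) ≤ 2.
These bounds meet, so rank(T) = 2.
Check entry T[1,0,1] = 9: (0)·(2)·(3) + (3)·(1)·(3) = 9.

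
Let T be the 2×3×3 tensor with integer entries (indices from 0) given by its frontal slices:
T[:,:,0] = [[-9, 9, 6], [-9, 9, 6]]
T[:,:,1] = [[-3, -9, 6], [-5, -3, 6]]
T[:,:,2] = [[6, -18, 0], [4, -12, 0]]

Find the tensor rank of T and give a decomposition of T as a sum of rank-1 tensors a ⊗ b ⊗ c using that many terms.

rank(T) = 2

Lower bound: in the mode-3 unfolding of T (rows indexed by k, columns by (i,j)) the 2×2 minor on rows k ∈ {0, 1}, columns (i,j) ∈ {(0,0), (0,1)} is det [[-9, 9], [-3, -9]] = 108 ≠ 0, so that unfolding has rank ≥ 2 and hence rank(T) ≥ 2 (CP rank is at least every unfolding rank, though it can be larger).
Upper bound: with S_k = T[:,:,k], the two rank-1 terms a₁b₁ᵀ, a₂b₂ᵀ are the rank-1 members of the pencil x·S₀ + y·S₁.
The 2×2 minor of x·S₀ + y·S₁ on rows {0,1}, columns {0,1} is −36·xy − 36·y² = (-36)·(y)(x + y), vanishing at (x:y) = (1:0) and (1:-1).
M₁ = S₀ = [[-9, 9, 6], [-9, 9, 6]] = (-3)·[1, 1][3, -3, -2]ᵀ and M₂ = S₀ − S₁ = [[-6, 18, 0], [-4, 12, 0]] = (-2)·[3, 2][1, -3, 0]ᵀ, so take a₁ = [1, 1], b₁ = [3, -3, -2], a₂ = [3, 2], b₂ = [1, -3, 0].
Each slice is an integer combination of E₁ = a₁b₁ᵀ and E₂ = a₂b₂ᵀ: S₀ = −3·E₁, S₁ = −3·E₁ + 2·E₂, S₂ = 2·E₂; reading off coefficients, c₁ = [-3, -3, 0] and c₂ = [0, 2, 2].
Hence T = [1, 1] ⊗ [3, -3, -2] ⊗ [-3, -3, 0] + [3, 2] ⊗ [1, -3, 0] ⊗ [0, 2, 2], so rank(T) ≤ 2.
These bounds meet, so rank(T) = 2.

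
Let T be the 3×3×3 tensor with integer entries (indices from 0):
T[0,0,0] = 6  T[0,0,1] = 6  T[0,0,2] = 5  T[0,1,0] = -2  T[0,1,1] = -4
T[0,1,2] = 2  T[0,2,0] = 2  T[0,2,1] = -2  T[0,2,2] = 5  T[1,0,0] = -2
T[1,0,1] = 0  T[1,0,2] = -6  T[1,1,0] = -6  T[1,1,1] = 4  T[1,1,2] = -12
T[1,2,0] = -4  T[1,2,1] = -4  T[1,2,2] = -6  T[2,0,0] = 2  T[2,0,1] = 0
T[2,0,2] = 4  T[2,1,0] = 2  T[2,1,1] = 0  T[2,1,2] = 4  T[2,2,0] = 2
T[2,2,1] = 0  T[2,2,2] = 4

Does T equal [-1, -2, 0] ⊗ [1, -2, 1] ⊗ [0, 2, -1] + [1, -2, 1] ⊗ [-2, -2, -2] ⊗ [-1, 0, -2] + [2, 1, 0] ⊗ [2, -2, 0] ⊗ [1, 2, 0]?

Reconstruct entrywise from the claimed factors. For example, T[2,0,0] = 2 and Σₗ aₗ[2]bₗ[0]cₗ[0] = (0)·(1)·(0) + (1)·(-2)·(-1) + (0)·(2)·(1) = 2; checking all 27 entries, every one matches. The claim holds.

Yes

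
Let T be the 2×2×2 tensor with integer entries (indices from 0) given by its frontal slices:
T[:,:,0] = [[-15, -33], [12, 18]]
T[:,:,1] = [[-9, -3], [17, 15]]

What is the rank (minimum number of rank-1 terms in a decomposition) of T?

2

Lower bound: in the mode-1 unfolding of T (rows indexed by i, columns by (j,k)) the 2×2 minor on rows i ∈ {0, 1}, columns (j,k) ∈ {(0,0), (0,1)} is det [[-15, -9], [12, 17]] = -147 ≠ 0, so that unfolding has rank ≥ 2 and hence rank(T) ≥ 2 (CP rank is at least every unfolding rank, though it can be larger).
Upper bound: with S_k = T[:,:,k], the two rank-1 terms a₁b₁ᵀ, a₂b₂ᵀ are the rank-1 members of the pencil x·S₀ + y·S₁.
det(x·S₀ + y·S₁) is 126·x² + 210·xy − 84·y² = 42·(x + 2·y)(3·x − y), vanishing at (x:y) = (2:-1) and (1:3).
M₁ = 2·S₀ − S₁ = [[-21, -63], [7, 21]] = (-7)·[3, -1][1, 3]ᵀ and M₂ = S₀ + 3·S₁ = [[-42, -42], [63, 63]] = (-21)·[2, -3][1, 1]ᵀ, so take a₁ = [3, -1], b₁ = [1, 3], a₂ = [2, -3], b₂ = [1, 1].
Each slice is an integer combination of E₁ = a₁b₁ᵀ and E₂ = a₂b₂ᵀ: S₀ = −3·E₁ − 3·E₂, S₁ = E₁ − 6·E₂; reading off coefficients, c₁ = [-3, 1] and c₂ = [-3, -6].
Hence T = [3, -1] ⊗ [1, 3] ⊗ [-3, 1] + [2, -3] ⊗ [1, 1] ⊗ [-3, -6], so rank(T) ≤ 2.
These bounds meet, so rank(T) = 2.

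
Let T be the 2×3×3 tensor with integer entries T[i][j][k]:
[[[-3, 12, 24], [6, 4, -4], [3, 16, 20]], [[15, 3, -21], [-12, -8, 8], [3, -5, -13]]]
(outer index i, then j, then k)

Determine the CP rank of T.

Lower bound: the mode-3 unfolding of T (rows indexed by k, columns by (i,j) = (0,0), (0,1), (0,2), (1,0), (1,1), (1,2)) is [[-3, 6, 3, 15, -12, 3], [12, 4, 16, 3, -8, -5], [24, -4, 20, -21, 8, -13]].
There the 2×2 minor on rows k ∈ {0, 1}, columns (i,j) ∈ {(0,0), (0,1)} is det [[-3, 6], [12, 4]] = -84 ≠ 0, so this unfolding has rank ≥ 2; CP rank is at least every unfolding rank, so rank(T) ≥ 2. (Unfolding ranks only ever bound the CP rank from below — rank(T) can be strictly larger than all of them — so the matching upper bound has to come from an explicit 2-term decomposition.)
Upper bound — finding two terms. Write S_k = T[:,:,k] for the frontal slices: S₀ = [[-3, 6, 3], [15, -12, 3]], S₁ = [[12, 4, 16], [3, -8, -5]], S₂ = [[24, -4, 20], [-21, 8, -13]].
If T = a₁ ⊗ b₁ ⊗ c₁ + a₂ ⊗ b₂ ⊗ c₂ then each S_k = c₁[k]·a₁b₁ᵀ + c₂[k]·a₂b₂ᵀ. S₀ and S₁ are linearly independent, so a₁b₁ᵀ and a₂b₂ᵀ must span the same plane of matrices: they are the rank-1 matrices of the form x·S₀ + y·S₁.
The 2×2 minor of x·S₀ + y·S₁ on rows {0,1}, columns {0,1} is −54·x² − 198·xy − 108·y² = (-18)·(x + 3·y)(3·x + 2·y), vanishing at (x:y) = (3:-1) and (2:-3).
M₁ = 3·S₀ − S₁ = [[-21, 14, -7], [42, -28, 14]] = (-7)·[1, -2][3, -2, 1]ᵀ and M₂ = 2·S₀ − 3·S₁ = [[-42, 0, -42], [21, 0, 21]] = (-21)·[2, -1][1, 0, 1]ᵀ, so take a₁ = [1, -2], b₁ = [3, -2, 1], a₂ = [2, -1], b₂ = [1, 0, 1].
Each slice is an integer combination of E₁ = a₁b₁ᵀ and E₂ = a₂b₂ᵀ: S₀ = −3·E₁ + 3·E₂, S₁ = −2·E₁ + 9·E₂, S₂ = 2·E₁ + 9·E₂; reading off coefficients, c₁ = [-3, -2, 2] and c₂ = [3, 9, 9].
Hence T = [1, -2] ⊗ [3, -2, 1] ⊗ [-3, -2, 2] + [2, -1] ⊗ [1, 0, 1] ⊗ [3, 9, 9], so rank(T) ≤ 2.
These bounds meet, so rank(T) = 2.
Check entry T[0,2,2] = 20: (1)·(1)·(2) + (2)·(1)·(9) = 20.

2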